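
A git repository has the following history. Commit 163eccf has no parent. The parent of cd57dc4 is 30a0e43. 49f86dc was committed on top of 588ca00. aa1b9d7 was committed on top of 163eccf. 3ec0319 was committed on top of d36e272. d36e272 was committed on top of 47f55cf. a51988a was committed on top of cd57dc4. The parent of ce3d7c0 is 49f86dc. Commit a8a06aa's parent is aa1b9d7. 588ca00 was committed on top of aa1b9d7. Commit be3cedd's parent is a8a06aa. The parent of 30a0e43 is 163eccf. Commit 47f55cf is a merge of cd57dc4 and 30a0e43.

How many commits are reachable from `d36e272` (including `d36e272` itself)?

5

Walking parent pointers from d36e272: reachable set = {163eccf, 30a0e43, 47f55cf, cd57dc4, d36e272}.
That is 5 commits.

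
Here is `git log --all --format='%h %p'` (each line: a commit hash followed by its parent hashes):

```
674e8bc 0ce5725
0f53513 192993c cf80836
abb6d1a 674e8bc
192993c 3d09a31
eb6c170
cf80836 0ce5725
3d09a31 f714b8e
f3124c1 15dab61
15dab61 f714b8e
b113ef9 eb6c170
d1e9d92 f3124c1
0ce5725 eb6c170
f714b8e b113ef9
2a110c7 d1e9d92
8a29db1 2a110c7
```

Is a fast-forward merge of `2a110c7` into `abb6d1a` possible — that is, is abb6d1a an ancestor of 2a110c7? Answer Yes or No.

A fast-forward from abb6d1a to 2a110c7 is possible iff abb6d1a is an ancestor of 2a110c7.
Ancestors of 2a110c7: {15dab61, 2a110c7, b113ef9, d1e9d92, eb6c170, f3124c1, f714b8e}.
abb6d1a is not among them, so fast-forward is not possible.

No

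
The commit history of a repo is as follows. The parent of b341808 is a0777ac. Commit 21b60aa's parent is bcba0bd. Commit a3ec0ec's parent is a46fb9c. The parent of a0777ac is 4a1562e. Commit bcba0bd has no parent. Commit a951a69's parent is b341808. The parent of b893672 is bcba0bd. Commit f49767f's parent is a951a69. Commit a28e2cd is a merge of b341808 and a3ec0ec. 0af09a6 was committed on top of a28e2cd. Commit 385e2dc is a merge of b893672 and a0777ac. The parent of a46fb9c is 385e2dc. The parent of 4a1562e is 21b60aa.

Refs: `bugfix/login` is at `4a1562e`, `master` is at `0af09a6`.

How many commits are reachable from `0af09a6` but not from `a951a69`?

6

Reachable from 0af09a6: {0af09a6, 21b60aa, 385e2dc, 4a1562e, a0777ac, a28e2cd, a3ec0ec, a46fb9c, b341808, b893672, bcba0bd}.
Reachable from a951a69: {21b60aa, 4a1562e, a0777ac, a951a69, b341808, bcba0bd}.
In 0af09a6's history but not a951a69's: {0af09a6, 385e2dc, a28e2cd, a3ec0ec, a46fb9c, b893672} — 6 commits.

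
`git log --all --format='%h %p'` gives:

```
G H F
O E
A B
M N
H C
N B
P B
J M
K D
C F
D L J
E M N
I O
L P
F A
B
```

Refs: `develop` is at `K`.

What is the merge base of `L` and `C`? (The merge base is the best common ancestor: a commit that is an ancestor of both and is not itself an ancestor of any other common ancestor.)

B

Ancestors of L: {B, L, P}.
Ancestors of C: {A, B, C, F}.
Common ancestors: {B}.
The only common ancestor is B, so it is the merge base.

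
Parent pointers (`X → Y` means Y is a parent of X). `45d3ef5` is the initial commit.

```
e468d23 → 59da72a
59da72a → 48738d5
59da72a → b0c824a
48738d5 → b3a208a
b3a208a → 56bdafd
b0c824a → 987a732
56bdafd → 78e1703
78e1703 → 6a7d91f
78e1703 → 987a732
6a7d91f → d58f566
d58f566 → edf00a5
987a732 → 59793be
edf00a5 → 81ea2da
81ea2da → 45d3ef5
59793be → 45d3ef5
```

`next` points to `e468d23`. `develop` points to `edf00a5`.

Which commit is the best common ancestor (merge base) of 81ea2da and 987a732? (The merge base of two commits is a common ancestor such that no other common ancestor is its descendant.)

45d3ef5

Ancestors of 81ea2da: {45d3ef5, 81ea2da}.
Ancestors of 987a732: {45d3ef5, 59793be, 987a732}.
Common ancestors: {45d3ef5}.
The only common ancestor is 45d3ef5, so it is the merge base.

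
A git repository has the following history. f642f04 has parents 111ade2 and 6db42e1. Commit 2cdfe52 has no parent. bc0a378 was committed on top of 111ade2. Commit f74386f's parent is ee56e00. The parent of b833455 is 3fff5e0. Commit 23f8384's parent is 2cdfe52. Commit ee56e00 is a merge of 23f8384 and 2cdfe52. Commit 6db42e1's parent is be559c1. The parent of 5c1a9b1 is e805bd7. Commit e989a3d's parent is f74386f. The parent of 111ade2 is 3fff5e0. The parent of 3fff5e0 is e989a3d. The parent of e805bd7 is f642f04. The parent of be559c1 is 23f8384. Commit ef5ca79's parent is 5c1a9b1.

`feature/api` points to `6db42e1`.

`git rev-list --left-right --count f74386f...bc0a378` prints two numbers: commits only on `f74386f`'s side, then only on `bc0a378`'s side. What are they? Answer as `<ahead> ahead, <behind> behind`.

Reachable from f74386f: {23f8384, 2cdfe52, ee56e00, f74386f}.
Reachable from bc0a378: {111ade2, 23f8384, 2cdfe52, 3fff5e0, bc0a378, e989a3d, ee56e00, f74386f}.
Only in f74386f's history (ahead): {} — 0.
Only in bc0a378's history (behind): {111ade2, 3fff5e0, bc0a378, e989a3d} — 4.

0 ahead, 4 behind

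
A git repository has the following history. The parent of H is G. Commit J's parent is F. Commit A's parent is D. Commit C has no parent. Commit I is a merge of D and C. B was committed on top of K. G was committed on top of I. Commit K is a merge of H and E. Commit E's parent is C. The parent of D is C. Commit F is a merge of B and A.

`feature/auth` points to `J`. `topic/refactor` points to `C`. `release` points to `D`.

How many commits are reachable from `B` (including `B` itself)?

8

Walking parent pointers from B: reachable set = {B, C, D, E, G, H, I, K}.
That is 8 commits.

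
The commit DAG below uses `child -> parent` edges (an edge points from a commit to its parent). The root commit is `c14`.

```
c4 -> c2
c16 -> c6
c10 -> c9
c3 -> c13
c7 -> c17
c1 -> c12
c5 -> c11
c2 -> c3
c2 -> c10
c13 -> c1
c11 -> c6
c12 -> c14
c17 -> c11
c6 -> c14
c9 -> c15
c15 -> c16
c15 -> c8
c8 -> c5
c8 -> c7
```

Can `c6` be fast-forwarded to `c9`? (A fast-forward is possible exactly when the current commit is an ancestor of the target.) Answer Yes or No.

A fast-forward from c6 to c9 is possible iff c6 is an ancestor of c9.
Ancestors of c9: {c11, c14, c15, c16, c17, c5, c6, c7, c8, c9}.
c6 is among them, so fast-forward is possible.

Yes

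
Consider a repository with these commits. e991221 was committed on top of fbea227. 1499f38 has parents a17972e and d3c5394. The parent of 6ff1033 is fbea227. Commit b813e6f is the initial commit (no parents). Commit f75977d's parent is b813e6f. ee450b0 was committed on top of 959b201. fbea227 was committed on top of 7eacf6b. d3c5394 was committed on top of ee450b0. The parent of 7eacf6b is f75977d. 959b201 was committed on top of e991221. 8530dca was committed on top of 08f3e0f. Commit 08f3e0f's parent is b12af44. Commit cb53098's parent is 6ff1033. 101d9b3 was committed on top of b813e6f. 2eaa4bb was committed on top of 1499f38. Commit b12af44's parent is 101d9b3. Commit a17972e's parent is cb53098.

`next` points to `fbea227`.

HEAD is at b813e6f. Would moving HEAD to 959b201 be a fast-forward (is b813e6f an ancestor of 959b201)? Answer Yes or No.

A fast-forward from b813e6f to 959b201 is possible iff b813e6f is an ancestor of 959b201.
Ancestors of 959b201: {7eacf6b, 959b201, b813e6f, e991221, f75977d, fbea227}.
b813e6f is among them, so fast-forward is possible.

Yes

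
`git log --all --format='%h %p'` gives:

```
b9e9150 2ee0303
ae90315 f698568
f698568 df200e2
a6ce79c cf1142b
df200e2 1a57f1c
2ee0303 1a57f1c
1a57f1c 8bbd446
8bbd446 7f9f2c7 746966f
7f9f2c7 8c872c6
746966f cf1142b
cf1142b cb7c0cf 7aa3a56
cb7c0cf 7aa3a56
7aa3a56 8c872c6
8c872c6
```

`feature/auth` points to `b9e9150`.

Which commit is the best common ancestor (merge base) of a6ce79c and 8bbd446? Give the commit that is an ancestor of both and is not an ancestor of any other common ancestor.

Ancestors of a6ce79c: {7aa3a56, 8c872c6, a6ce79c, cb7c0cf, cf1142b}.
Ancestors of 8bbd446: {746966f, 7aa3a56, 7f9f2c7, 8bbd446, 8c872c6, cb7c0cf, cf1142b}.
Common ancestors: {7aa3a56, 8c872c6, cb7c0cf, cf1142b}.
Among these, cf1142b is not an ancestor of any other common ancestor — it is the merge base.

cf1142b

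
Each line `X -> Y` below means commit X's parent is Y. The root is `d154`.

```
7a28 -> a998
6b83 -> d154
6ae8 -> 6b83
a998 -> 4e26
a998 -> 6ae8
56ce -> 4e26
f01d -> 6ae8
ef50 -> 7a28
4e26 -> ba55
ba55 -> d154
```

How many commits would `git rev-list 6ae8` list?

3

Walking parent pointers from 6ae8: reachable set = {6ae8, 6b83, d154}.
That is 3 commits.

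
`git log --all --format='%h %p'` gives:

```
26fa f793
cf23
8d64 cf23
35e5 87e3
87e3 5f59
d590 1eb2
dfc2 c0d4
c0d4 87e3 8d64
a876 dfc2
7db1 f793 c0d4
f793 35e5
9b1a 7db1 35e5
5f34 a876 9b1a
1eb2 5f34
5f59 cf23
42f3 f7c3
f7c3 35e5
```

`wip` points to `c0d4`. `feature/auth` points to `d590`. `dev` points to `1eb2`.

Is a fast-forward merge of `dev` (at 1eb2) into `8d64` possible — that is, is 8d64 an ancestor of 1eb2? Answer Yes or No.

Yes

A fast-forward from 8d64 to 1eb2 is possible iff 8d64 is an ancestor of 1eb2.
Ancestors of 1eb2: {1eb2, 35e5, 5f34, 5f59, 7db1, 87e3, 8d64, 9b1a, a876, c0d4, cf23, dfc2, f793}.
8d64 is among them, so fast-forward is possible.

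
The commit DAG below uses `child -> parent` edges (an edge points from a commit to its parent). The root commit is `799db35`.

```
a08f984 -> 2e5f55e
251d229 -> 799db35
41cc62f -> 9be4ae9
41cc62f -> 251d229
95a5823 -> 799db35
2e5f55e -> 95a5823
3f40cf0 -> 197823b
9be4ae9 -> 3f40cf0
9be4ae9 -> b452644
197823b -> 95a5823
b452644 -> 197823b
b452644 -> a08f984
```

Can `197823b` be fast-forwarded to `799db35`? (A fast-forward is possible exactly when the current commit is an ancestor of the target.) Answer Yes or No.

A fast-forward from 197823b to 799db35 is possible iff 197823b is an ancestor of 799db35.
Ancestors of 799db35: {799db35}.
197823b is not among them, so fast-forward is not possible.

No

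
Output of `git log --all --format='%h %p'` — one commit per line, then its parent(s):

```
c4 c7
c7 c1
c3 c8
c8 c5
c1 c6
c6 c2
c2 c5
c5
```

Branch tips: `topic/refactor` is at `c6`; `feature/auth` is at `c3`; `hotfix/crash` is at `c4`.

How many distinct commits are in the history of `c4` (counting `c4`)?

6

Walking parent pointers from c4: reachable set = {c1, c2, c4, c5, c6, c7}.
That is 6 commits.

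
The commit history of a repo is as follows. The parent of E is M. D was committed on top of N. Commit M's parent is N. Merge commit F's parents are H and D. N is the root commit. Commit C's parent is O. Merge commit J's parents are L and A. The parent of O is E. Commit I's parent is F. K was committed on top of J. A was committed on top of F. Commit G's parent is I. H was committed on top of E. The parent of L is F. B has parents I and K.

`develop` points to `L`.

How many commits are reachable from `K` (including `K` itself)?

10

Walking parent pointers from K: reachable set = {A, D, E, F, H, J, K, L, M, N}.
That is 10 commits.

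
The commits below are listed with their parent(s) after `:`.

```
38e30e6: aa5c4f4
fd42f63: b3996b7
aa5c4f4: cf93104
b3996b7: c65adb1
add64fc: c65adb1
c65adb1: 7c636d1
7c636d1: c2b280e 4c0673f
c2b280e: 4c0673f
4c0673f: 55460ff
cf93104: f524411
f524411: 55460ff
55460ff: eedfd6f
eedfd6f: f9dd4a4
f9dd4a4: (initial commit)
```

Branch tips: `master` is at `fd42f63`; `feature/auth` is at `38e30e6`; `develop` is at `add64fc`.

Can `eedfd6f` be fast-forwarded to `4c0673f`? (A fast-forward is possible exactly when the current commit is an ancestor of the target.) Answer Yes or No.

Yes

A fast-forward from eedfd6f to 4c0673f is possible iff eedfd6f is an ancestor of 4c0673f.
Ancestors of 4c0673f: {4c0673f, 55460ff, eedfd6f, f9dd4a4}.
eedfd6f is among them, so fast-forward is possible.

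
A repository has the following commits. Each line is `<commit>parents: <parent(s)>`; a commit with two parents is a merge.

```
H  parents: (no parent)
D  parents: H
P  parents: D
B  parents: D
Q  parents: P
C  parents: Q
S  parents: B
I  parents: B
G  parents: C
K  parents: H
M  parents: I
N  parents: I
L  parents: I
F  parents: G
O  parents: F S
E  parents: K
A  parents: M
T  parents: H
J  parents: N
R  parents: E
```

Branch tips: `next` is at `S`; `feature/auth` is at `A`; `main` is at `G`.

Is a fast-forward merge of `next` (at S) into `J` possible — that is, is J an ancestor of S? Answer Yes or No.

No

A fast-forward from J to S is possible iff J is an ancestor of S.
Ancestors of S: {B, D, H, S}.
J is not among them, so fast-forward is not possible.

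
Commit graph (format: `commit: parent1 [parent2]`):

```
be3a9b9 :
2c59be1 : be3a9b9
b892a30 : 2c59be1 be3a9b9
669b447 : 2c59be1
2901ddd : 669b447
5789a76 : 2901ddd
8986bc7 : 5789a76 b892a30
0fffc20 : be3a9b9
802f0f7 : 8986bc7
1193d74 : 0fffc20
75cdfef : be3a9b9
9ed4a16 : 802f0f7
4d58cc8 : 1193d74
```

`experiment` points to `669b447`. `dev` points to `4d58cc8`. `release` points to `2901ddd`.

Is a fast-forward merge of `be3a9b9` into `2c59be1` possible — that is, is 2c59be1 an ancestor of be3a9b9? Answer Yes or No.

No

A fast-forward from 2c59be1 to be3a9b9 is possible iff 2c59be1 is an ancestor of be3a9b9.
Ancestors of be3a9b9: {be3a9b9}.
2c59be1 is not among them, so fast-forward is not possible.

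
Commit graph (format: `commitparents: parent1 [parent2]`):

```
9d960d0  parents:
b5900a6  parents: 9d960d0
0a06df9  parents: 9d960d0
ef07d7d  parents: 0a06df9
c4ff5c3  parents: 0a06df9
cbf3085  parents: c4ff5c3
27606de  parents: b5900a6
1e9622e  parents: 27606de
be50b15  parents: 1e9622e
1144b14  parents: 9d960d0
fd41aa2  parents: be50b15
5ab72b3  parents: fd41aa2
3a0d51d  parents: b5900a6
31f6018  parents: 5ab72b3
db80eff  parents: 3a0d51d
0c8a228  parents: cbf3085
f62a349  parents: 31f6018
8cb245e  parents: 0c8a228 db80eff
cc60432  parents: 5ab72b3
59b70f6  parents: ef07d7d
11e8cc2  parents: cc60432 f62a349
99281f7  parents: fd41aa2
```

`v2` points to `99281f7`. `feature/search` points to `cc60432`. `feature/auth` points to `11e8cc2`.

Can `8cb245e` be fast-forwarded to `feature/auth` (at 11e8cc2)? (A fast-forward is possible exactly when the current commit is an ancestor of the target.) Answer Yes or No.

No

A fast-forward from 8cb245e to 11e8cc2 is possible iff 8cb245e is an ancestor of 11e8cc2.
Ancestors of 11e8cc2: {11e8cc2, 1e9622e, 27606de, 31f6018, 5ab72b3, 9d960d0, b5900a6, be50b15, cc60432, f62a349, fd41aa2}.
8cb245e is not among them, so fast-forward is not possible.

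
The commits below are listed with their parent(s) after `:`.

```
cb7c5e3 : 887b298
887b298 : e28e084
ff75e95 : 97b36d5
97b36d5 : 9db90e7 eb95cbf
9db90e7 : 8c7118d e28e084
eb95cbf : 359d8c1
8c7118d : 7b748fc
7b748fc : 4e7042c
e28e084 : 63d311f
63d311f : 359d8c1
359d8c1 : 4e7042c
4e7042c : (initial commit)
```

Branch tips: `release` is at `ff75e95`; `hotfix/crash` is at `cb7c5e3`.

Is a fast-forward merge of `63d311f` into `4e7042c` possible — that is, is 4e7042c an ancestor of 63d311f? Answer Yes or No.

Yes

A fast-forward from 4e7042c to 63d311f is possible iff 4e7042c is an ancestor of 63d311f.
Ancestors of 63d311f: {359d8c1, 4e7042c, 63d311f}.
4e7042c is among them, so fast-forward is possible.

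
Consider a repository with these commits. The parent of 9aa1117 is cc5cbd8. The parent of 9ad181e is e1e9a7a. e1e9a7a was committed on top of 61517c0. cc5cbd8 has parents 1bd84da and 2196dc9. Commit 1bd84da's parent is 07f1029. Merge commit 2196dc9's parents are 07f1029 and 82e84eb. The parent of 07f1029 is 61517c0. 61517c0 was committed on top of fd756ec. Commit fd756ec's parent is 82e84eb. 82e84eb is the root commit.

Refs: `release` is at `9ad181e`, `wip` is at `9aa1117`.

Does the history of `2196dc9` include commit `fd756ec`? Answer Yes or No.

Ancestors of 2196dc9 (commits reachable by following parents): {07f1029, 2196dc9, 61517c0, 82e84eb, fd756ec}.
fd756ec is in that set, so it is an ancestor of 2196dc9.

Yes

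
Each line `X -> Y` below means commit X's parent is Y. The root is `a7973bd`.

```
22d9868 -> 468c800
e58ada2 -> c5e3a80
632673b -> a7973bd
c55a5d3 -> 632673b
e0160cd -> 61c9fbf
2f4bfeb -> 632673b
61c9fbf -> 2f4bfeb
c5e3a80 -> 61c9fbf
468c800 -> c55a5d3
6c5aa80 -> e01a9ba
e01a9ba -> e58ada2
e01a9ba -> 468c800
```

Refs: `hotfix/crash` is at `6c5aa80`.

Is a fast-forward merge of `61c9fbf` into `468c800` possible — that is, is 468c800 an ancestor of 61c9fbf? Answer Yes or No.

No

A fast-forward from 468c800 to 61c9fbf is possible iff 468c800 is an ancestor of 61c9fbf.
Ancestors of 61c9fbf: {2f4bfeb, 61c9fbf, 632673b, a7973bd}.
468c800 is not among them, so fast-forward is not possible.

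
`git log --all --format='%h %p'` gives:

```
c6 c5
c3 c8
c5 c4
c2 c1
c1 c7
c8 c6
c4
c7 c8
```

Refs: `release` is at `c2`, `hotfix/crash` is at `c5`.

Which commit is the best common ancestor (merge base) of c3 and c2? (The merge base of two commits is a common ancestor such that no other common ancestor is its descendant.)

Ancestors of c3: {c3, c4, c5, c6, c8}.
Ancestors of c2: {c1, c2, c4, c5, c6, c7, c8}.
Common ancestors: {c4, c5, c6, c8}.
Among these, c8 is not an ancestor of any other common ancestor — it is the merge base.

c8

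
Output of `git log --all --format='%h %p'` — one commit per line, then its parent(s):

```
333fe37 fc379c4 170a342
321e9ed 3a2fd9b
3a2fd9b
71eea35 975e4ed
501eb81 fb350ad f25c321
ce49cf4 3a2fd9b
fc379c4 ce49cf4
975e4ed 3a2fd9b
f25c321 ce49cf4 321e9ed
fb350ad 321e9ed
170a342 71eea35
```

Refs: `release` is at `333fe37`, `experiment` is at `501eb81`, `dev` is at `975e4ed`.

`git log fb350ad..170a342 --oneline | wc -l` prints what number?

Reachable from 170a342: {170a342, 3a2fd9b, 71eea35, 975e4ed}.
Reachable from fb350ad: {321e9ed, 3a2fd9b, fb350ad}.
In 170a342's history but not fb350ad's: {170a342, 71eea35, 975e4ed} — 3 commits.

3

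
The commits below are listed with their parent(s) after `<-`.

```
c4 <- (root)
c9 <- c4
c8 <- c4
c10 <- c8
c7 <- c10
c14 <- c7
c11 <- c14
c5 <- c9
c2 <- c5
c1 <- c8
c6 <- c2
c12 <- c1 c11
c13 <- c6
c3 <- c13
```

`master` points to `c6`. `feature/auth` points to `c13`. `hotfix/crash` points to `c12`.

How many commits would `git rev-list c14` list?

Walking parent pointers from c14: reachable set = {c10, c14, c4, c7, c8}.
That is 5 commits.

5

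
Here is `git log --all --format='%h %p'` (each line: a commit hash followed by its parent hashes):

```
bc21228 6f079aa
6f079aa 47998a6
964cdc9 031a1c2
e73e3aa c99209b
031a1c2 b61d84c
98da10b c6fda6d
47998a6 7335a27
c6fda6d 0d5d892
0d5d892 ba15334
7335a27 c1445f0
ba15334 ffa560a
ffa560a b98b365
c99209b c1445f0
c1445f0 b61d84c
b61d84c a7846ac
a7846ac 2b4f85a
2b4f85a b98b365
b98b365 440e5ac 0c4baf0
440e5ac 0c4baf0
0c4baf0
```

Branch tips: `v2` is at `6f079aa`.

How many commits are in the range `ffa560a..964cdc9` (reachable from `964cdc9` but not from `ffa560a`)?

5

Reachable from 964cdc9: {031a1c2, 0c4baf0, 2b4f85a, 440e5ac, 964cdc9, a7846ac, b61d84c, b98b365}.
Reachable from ffa560a: {0c4baf0, 440e5ac, b98b365, ffa560a}.
In 964cdc9's history but not ffa560a's: {031a1c2, 2b4f85a, 964cdc9, a7846ac, b61d84c} — 5 commits.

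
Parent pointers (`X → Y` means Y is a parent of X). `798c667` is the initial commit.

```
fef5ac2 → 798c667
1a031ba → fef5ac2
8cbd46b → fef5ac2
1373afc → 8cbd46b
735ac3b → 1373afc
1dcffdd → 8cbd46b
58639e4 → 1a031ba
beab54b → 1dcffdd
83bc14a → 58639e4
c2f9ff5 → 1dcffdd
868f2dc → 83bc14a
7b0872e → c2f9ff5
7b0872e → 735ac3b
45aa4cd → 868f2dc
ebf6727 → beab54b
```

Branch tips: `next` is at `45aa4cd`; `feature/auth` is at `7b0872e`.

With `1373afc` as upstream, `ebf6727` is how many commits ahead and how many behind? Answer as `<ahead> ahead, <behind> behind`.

3 ahead, 1 behind

Reachable from ebf6727: {1dcffdd, 798c667, 8cbd46b, beab54b, ebf6727, fef5ac2}.
Reachable from 1373afc: {1373afc, 798c667, 8cbd46b, fef5ac2}.
Only in ebf6727's history (ahead): {1dcffdd, beab54b, ebf6727} — 3.
Only in 1373afc's history (behind): {1373afc} — 1.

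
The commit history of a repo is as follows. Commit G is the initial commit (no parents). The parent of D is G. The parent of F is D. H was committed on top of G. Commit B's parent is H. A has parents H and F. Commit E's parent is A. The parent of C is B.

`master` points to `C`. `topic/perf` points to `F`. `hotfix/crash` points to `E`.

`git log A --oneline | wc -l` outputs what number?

5

Walking parent pointers from A: reachable set = {A, D, F, G, H}.
That is 5 commits.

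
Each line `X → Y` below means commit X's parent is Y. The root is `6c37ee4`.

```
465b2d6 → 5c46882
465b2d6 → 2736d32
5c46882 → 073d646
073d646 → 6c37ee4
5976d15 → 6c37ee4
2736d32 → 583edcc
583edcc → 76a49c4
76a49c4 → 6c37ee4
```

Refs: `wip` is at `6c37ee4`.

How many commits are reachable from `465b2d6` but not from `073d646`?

5

Reachable from 465b2d6: {073d646, 2736d32, 465b2d6, 583edcc, 5c46882, 6c37ee4, 76a49c4}.
Reachable from 073d646: {073d646, 6c37ee4}.
In 465b2d6's history but not 073d646's: {2736d32, 465b2d6, 583edcc, 5c46882, 76a49c4} — 5 commits.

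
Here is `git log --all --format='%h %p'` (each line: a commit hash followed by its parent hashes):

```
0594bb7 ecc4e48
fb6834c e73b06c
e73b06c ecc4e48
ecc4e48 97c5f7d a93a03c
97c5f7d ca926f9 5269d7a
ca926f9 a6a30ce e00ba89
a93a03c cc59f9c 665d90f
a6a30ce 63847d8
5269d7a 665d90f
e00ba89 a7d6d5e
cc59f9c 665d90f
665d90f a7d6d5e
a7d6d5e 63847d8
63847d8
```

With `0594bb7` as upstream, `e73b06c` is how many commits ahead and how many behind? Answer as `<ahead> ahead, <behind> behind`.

Reachable from e73b06c: {5269d7a, 63847d8, 665d90f, 97c5f7d, a6a30ce, a7d6d5e, a93a03c, ca926f9, cc59f9c, e00ba89, e73b06c, ecc4e48}.
Reachable from 0594bb7: {0594bb7, 5269d7a, 63847d8, 665d90f, 97c5f7d, a6a30ce, a7d6d5e, a93a03c, ca926f9, cc59f9c, e00ba89, ecc4e48}.
Only in e73b06c's history (ahead): {e73b06c} — 1.
Only in 0594bb7's history (behind): {0594bb7} — 1.

1 ahead, 1 behind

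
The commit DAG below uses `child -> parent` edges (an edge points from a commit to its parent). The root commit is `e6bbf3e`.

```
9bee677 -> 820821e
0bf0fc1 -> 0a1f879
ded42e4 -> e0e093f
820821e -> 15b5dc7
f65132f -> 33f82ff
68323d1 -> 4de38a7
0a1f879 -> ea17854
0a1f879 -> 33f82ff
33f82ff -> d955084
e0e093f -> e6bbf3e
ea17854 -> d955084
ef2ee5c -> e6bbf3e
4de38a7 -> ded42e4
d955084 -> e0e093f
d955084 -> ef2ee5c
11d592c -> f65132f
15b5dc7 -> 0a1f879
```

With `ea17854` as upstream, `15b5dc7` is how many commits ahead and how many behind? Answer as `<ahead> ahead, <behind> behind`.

3 ahead, 0 behind

Reachable from 15b5dc7: {0a1f879, 15b5dc7, 33f82ff, d955084, e0e093f, e6bbf3e, ea17854, ef2ee5c}.
Reachable from ea17854: {d955084, e0e093f, e6bbf3e, ea17854, ef2ee5c}.
Only in 15b5dc7's history (ahead): {0a1f879, 15b5dc7, 33f82ff} — 3.
Only in ea17854's history (behind): {} — 0.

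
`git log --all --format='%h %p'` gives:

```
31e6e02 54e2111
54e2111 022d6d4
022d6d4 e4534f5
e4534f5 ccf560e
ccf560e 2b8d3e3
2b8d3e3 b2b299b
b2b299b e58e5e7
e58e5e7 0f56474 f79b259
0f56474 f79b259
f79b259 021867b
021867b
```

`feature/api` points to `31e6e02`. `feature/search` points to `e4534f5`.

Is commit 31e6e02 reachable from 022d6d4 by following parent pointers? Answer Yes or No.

No

Ancestors of 022d6d4: {021867b, 022d6d4, 0f56474, 2b8d3e3, b2b299b, ccf560e, e4534f5, e58e5e7, f79b259}.
31e6e02 is not in that set, so it is not an ancestor of 022d6d4.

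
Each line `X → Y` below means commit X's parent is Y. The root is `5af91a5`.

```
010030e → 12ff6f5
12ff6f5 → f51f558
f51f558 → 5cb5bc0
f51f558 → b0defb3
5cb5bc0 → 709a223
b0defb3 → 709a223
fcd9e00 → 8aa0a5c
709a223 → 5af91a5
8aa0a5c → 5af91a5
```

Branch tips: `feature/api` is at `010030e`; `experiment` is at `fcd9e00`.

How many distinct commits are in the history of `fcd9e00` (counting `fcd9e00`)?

3

Walking parent pointers from fcd9e00: reachable set = {5af91a5, 8aa0a5c, fcd9e00}.
That is 3 commits.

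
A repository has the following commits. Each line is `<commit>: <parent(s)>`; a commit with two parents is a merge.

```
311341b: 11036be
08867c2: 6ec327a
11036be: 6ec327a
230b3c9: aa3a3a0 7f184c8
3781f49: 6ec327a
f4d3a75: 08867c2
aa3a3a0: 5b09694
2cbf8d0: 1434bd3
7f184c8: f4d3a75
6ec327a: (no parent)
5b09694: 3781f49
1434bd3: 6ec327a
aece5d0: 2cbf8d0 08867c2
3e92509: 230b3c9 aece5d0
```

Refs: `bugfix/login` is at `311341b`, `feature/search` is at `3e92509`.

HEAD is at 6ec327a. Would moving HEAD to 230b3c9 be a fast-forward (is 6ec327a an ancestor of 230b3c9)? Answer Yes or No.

Yes

A fast-forward from 6ec327a to 230b3c9 is possible iff 6ec327a is an ancestor of 230b3c9.
Ancestors of 230b3c9: {08867c2, 230b3c9, 3781f49, 5b09694, 6ec327a, 7f184c8, aa3a3a0, f4d3a75}.
6ec327a is among them, so fast-forward is possible.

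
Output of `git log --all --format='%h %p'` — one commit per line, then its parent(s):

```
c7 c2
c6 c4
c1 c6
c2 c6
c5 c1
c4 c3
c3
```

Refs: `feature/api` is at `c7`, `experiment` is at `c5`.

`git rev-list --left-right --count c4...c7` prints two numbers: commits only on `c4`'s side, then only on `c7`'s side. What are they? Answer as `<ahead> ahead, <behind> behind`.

Reachable from c4: {c3, c4}.
Reachable from c7: {c2, c3, c4, c6, c7}.
Only in c4's history (ahead): {} — 0.
Only in c7's history (behind): {c2, c6, c7} — 3.

0 ahead, 3 behind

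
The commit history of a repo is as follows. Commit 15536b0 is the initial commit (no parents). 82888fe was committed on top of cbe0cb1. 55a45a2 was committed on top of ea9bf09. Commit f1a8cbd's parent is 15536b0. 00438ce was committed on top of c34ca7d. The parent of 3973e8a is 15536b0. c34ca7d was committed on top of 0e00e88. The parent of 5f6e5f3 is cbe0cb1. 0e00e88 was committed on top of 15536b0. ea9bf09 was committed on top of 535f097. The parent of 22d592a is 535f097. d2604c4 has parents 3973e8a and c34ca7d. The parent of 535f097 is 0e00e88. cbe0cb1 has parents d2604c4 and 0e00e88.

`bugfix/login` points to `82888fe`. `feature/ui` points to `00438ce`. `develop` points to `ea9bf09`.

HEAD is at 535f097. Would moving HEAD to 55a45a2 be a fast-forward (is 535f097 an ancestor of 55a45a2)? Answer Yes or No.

Yes

A fast-forward from 535f097 to 55a45a2 is possible iff 535f097 is an ancestor of 55a45a2.
Ancestors of 55a45a2: {0e00e88, 15536b0, 535f097, 55a45a2, ea9bf09}.
535f097 is among them, so fast-forward is possible.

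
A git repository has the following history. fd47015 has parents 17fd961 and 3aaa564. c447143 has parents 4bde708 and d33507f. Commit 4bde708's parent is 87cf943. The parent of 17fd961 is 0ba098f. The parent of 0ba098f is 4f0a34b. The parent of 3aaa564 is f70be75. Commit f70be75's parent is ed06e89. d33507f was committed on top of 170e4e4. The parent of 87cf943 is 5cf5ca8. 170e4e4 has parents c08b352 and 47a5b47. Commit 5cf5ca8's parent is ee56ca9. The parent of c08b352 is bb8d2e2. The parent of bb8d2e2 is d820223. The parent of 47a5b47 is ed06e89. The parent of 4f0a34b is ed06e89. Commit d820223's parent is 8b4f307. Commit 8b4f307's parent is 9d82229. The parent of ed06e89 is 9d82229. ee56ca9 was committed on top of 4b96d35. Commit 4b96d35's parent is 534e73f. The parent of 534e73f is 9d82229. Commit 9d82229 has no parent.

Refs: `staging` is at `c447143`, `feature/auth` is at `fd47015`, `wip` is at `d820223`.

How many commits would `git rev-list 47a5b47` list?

Walking parent pointers from 47a5b47: reachable set = {47a5b47, 9d82229, ed06e89}.
That is 3 commits.

3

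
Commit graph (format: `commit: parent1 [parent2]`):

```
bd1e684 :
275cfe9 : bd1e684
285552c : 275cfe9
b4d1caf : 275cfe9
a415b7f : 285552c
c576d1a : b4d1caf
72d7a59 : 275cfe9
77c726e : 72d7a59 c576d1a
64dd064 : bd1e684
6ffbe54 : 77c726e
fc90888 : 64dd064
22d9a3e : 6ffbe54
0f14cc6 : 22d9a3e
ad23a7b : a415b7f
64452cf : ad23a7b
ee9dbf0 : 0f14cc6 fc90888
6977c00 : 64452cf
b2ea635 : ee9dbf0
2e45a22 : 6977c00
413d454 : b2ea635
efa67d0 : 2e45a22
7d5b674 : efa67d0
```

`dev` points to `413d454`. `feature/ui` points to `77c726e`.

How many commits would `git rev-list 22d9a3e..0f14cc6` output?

Reachable from 0f14cc6: {0f14cc6, 22d9a3e, 275cfe9, 6ffbe54, 72d7a59, 77c726e, b4d1caf, bd1e684, c576d1a}.
Reachable from 22d9a3e: {22d9a3e, 275cfe9, 6ffbe54, 72d7a59, 77c726e, b4d1caf, bd1e684, c576d1a}.
In 0f14cc6's history but not 22d9a3e's: {0f14cc6} — 1 commit.

1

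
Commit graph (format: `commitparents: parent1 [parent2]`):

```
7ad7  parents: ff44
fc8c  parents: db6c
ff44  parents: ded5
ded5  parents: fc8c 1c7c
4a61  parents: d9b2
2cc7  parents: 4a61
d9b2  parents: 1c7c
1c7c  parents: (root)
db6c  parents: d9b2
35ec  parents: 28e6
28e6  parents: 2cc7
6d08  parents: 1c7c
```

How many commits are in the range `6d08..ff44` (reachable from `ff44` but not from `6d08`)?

5

Reachable from ff44: {1c7c, d9b2, db6c, ded5, fc8c, ff44}.
Reachable from 6d08: {1c7c, 6d08}.
In ff44's history but not 6d08's: {d9b2, db6c, ded5, fc8c, ff44} — 5 commits.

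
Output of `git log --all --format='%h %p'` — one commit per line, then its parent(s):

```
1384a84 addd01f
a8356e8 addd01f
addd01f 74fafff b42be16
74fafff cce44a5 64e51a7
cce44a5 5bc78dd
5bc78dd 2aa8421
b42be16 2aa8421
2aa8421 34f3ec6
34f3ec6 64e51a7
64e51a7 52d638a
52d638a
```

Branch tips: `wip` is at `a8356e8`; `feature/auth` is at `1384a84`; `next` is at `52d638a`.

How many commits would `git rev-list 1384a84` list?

10

Walking parent pointers from 1384a84: reachable set = {1384a84, 2aa8421, 34f3ec6, 52d638a, 5bc78dd, 64e51a7, 74fafff, addd01f, b42be16, cce44a5}.
That is 10 commits.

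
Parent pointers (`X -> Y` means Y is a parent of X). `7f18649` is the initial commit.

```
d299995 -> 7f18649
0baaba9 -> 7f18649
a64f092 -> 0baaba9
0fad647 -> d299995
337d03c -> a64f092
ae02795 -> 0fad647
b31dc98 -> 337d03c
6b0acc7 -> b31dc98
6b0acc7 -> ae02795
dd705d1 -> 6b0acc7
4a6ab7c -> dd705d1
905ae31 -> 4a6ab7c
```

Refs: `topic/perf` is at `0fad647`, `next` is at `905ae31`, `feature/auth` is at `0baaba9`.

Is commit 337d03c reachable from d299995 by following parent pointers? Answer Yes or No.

Ancestors of d299995: {7f18649, d299995}.
337d03c is not in that set, so it is not an ancestor of d299995.

No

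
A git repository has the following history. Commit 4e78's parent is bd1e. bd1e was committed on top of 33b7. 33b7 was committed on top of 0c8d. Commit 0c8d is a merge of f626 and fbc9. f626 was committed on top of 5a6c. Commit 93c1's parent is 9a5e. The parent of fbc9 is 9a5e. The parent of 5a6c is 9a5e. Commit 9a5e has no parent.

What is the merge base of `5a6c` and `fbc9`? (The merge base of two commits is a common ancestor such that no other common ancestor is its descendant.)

9a5e

Ancestors of 5a6c: {5a6c, 9a5e}.
Ancestors of fbc9: {9a5e, fbc9}.
Common ancestors: {9a5e}.
The only common ancestor is 9a5e, so it is the merge base.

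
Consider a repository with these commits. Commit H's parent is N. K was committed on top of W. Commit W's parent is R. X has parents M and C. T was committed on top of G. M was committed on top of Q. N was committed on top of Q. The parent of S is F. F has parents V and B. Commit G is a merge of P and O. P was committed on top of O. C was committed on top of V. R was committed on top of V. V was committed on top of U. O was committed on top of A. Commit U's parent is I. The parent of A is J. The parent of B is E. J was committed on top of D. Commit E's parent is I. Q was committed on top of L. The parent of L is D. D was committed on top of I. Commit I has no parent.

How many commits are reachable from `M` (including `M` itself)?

5

Walking parent pointers from M: reachable set = {D, I, L, M, Q}.
That is 5 commits.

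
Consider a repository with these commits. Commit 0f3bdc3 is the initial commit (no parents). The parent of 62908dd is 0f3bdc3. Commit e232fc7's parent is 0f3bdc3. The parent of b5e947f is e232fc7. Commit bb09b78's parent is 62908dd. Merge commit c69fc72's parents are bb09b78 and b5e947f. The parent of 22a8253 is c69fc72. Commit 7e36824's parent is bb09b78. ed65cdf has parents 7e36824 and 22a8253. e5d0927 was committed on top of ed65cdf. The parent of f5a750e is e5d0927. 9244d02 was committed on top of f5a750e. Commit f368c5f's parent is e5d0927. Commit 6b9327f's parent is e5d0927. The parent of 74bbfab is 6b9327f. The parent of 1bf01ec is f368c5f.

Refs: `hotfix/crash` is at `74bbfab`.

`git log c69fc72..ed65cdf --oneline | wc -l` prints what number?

3

Reachable from ed65cdf: {0f3bdc3, 22a8253, 62908dd, 7e36824, b5e947f, bb09b78, c69fc72, e232fc7, ed65cdf}.
Reachable from c69fc72: {0f3bdc3, 62908dd, b5e947f, bb09b78, c69fc72, e232fc7}.
In ed65cdf's history but not c69fc72's: {22a8253, 7e36824, ed65cdf} — 3 commits.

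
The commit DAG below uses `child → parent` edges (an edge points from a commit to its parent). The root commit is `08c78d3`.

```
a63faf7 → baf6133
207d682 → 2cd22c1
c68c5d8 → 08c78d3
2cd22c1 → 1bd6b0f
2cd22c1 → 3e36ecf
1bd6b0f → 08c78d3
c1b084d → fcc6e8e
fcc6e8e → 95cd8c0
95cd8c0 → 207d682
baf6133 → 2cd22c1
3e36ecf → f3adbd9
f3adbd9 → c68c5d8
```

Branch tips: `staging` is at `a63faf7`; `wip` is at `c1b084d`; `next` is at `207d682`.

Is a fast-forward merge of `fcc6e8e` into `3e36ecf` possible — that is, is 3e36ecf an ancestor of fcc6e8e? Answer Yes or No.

A fast-forward from 3e36ecf to fcc6e8e is possible iff 3e36ecf is an ancestor of fcc6e8e.
Ancestors of fcc6e8e: {08c78d3, 1bd6b0f, 207d682, 2cd22c1, 3e36ecf, 95cd8c0, c68c5d8, f3adbd9, fcc6e8e}.
3e36ecf is among them, so fast-forward is possible.

Yes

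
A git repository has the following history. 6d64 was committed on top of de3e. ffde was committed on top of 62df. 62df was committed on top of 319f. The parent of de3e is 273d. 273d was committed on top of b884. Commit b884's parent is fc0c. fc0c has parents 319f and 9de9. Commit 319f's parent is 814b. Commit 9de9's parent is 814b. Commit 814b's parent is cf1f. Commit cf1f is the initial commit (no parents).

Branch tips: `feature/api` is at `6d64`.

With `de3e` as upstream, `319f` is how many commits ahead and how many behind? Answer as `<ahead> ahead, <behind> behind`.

Reachable from 319f: {319f, 814b, cf1f}.
Reachable from de3e: {273d, 319f, 814b, 9de9, b884, cf1f, de3e, fc0c}.
Only in 319f's history (ahead): {} — 0.
Only in de3e's history (behind): {273d, 9de9, b884, de3e, fc0c} — 5.

0 ahead, 5 behind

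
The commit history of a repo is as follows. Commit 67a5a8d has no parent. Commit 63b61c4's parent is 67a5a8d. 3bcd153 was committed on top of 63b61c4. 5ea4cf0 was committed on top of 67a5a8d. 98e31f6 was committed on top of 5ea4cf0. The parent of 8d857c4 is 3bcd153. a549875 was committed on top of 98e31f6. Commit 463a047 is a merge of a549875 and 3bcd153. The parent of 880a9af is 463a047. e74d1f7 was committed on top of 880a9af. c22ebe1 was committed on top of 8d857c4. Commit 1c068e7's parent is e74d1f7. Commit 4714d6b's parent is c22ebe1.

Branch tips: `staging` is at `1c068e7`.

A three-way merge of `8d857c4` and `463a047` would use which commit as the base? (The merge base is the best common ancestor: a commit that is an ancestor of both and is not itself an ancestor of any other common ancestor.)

3bcd153

Ancestors of 8d857c4: {3bcd153, 63b61c4, 67a5a8d, 8d857c4}.
Ancestors of 463a047: {3bcd153, 463a047, 5ea4cf0, 63b61c4, 67a5a8d, 98e31f6, a549875}.
Common ancestors: {3bcd153, 63b61c4, 67a5a8d}.
Among these, 3bcd153 is not an ancestor of any other common ancestor — it is the merge base.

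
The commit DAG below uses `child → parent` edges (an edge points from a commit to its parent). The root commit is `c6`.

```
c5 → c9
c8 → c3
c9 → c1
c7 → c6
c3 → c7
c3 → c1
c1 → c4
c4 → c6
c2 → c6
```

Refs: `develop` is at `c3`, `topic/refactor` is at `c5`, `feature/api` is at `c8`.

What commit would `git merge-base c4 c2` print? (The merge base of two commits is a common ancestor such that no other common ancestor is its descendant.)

Ancestors of c4: {c4, c6}.
Ancestors of c2: {c2, c6}.
Common ancestors: {c6}.
The only common ancestor is c6, so it is the merge base.

c6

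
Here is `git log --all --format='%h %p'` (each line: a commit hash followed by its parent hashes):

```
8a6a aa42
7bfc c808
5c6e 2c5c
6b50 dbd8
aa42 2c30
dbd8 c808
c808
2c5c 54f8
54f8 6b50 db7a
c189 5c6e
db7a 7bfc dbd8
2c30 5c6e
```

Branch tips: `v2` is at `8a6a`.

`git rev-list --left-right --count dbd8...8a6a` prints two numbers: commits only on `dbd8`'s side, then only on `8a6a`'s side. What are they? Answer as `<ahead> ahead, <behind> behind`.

0 ahead, 9 behind

Reachable from dbd8: {c808, dbd8}.
Reachable from 8a6a: {2c30, 2c5c, 54f8, 5c6e, 6b50, 7bfc, 8a6a, aa42, c808, db7a, dbd8}.
Only in dbd8's history (ahead): {} — 0.
Only in 8a6a's history (behind): {2c30, 2c5c, 54f8, 5c6e, 6b50, 7bfc, 8a6a, aa42, db7a} — 9.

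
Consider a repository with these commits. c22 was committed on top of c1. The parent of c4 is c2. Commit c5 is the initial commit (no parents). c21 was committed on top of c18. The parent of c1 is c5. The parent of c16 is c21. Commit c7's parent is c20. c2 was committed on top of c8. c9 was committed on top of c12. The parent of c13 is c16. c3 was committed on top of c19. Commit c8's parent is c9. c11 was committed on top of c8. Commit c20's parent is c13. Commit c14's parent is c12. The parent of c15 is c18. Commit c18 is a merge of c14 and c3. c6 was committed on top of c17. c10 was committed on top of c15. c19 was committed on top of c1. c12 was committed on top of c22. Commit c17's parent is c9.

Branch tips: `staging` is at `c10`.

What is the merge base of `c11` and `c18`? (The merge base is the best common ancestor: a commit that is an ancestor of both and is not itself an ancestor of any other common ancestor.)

c12

Ancestors of c11: {c1, c11, c12, c22, c5, c8, c9}.
Ancestors of c18: {c1, c12, c14, c18, c19, c22, c3, c5}.
Common ancestors: {c1, c12, c22, c5}.
Among these, c12 is not an ancestor of any other common ancestor — it is the merge base.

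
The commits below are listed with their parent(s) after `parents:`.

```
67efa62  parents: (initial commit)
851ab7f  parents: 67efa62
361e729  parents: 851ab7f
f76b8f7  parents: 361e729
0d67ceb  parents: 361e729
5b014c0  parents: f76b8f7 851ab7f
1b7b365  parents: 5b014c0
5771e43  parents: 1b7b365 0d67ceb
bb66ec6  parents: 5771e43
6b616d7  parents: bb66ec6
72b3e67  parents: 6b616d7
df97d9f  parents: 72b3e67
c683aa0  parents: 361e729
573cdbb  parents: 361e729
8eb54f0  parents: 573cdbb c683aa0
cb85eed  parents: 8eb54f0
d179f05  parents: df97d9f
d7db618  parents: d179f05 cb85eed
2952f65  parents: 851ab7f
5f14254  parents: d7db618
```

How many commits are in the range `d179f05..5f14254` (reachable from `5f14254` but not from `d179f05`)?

6

Reachable from 5f14254: {0d67ceb, 1b7b365, 361e729, 573cdbb, 5771e43, 5b014c0, 5f14254, 67efa62, 6b616d7, 72b3e67, 851ab7f, 8eb54f0, bb66ec6, c683aa0, cb85eed, d179f05, d7db618, df97d9f, f76b8f7}.
Reachable from d179f05: {0d67ceb, 1b7b365, 361e729, 5771e43, 5b014c0, 67efa62, 6b616d7, 72b3e67, 851ab7f, bb66ec6, d179f05, df97d9f, f76b8f7}.
In 5f14254's history but not d179f05's: {573cdbb, 5f14254, 8eb54f0, c683aa0, cb85eed, d7db618} — 6 commits.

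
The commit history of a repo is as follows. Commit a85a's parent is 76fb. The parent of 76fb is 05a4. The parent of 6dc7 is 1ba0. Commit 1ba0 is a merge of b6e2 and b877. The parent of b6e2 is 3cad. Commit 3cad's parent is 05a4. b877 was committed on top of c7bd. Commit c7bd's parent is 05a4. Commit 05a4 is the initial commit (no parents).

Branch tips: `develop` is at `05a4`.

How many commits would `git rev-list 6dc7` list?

Walking parent pointers from 6dc7: reachable set = {05a4, 1ba0, 3cad, 6dc7, b6e2, b877, c7bd}.
That is 7 commits.

7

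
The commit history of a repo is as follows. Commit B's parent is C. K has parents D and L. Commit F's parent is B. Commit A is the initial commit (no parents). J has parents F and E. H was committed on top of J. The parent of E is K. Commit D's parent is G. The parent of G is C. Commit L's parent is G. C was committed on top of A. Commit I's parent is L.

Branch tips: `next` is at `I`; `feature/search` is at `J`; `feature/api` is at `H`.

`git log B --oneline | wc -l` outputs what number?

3

Walking parent pointers from B: reachable set = {A, B, C}.
That is 3 commits.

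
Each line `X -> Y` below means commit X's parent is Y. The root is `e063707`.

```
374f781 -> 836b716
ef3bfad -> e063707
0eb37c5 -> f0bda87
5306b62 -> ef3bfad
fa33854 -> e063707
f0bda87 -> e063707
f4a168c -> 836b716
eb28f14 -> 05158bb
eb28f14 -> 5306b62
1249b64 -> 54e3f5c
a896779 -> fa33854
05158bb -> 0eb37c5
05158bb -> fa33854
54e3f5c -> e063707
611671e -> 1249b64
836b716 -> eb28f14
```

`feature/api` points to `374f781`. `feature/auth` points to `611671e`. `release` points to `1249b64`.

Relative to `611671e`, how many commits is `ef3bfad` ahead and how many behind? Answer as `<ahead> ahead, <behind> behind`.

1 ahead, 3 behind

Reachable from ef3bfad: {e063707, ef3bfad}.
Reachable from 611671e: {1249b64, 54e3f5c, 611671e, e063707}.
Only in ef3bfad's history (ahead): {ef3bfad} — 1.
Only in 611671e's history (behind): {1249b64, 54e3f5c, 611671e} — 3.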